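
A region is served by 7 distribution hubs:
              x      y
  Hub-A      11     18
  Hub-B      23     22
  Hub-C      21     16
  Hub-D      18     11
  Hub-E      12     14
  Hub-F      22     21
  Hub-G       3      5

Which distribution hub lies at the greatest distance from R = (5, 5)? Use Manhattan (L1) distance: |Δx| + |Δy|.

Hub-B

d(R, Hub-A) = |5−11| + |5−18| = 6 + 13 = 19
d(R, Hub-B) = |5−23| + |5−22| = 18 + 17 = 35
d(R, Hub-C) = |5−21| + |5−16| = 16 + 11 = 27
d(R, Hub-D) = |5−18| + |5−11| = 13 + 6 = 19
d(R, Hub-E) = |5−12| + |5−14| = 7 + 9 = 16
d(R, Hub-F) = |5−22| + |5−21| = 17 + 16 = 33
d(R, Hub-G) = |5−3| + |5−5| = 2 + 0 = 2
The largest is to Hub-B.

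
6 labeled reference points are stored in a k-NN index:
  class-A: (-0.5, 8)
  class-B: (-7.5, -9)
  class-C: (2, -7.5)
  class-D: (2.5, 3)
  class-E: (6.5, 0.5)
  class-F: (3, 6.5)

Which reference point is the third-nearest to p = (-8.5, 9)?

Since √ is increasing, it suffices to compare squared distances:
d²(p, class-A) = 64 + 1 = 65
d²(p, class-B) = 1 + 324 = 325
d²(p, class-C) = 110.25 + 272.25 = 382.5
d²(p, class-D) = 121 + 36 = 157
d²(p, class-E) = 225 + 72.25 = 297.25
d²(p, class-F) = 132.25 + 6.25 = 138.5
Sorted ascending: class-A, class-F, class-D, class-E, … — the third-nearest is class-D.

class-D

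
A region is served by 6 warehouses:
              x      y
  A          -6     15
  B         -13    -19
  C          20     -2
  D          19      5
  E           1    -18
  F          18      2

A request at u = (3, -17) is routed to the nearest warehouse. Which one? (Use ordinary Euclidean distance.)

Since √ is increasing, it suffices to compare squared distances:
|uA|² = (3−(-6))² + (-17−15)² = 81 + 1024 = 1105
|uB|² = (3−(-13))² + (-17−(-19))² = 256 + 4 = 260
|uC|² = (3−20)² + (-17−(-2))² = 289 + 225 = 514
|uD|² = (3−19)² + (-17−5)² = 256 + 484 = 740
|uE|² = (3−1)² + (-17−(-18))² = 4 + 1 = 5
|uF|² = (3−18)² + (-17−2)² = 225 + 361 = 586
Minimum is at E.

E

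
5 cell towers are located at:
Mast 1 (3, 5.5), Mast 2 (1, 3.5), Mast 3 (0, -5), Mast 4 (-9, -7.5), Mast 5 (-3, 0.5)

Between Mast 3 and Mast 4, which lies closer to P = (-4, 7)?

Mast 3

Compare squared distances:
d²(P, Mast 3) = (-4−0)² + (7−(-5))² = 16 + 144 = 160
d²(P, Mast 4) = (-4−(-9))² + (7−(-7.5))² = 25 + 210.25 = 235.25
160 < 235.25, so Mast 3 is closer.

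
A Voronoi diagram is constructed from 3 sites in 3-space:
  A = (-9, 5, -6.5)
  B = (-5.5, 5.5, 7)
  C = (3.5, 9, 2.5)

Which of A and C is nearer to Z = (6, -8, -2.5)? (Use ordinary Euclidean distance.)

C

Compare squared distances:
|ZA|² = (6−(-9))² + (-8−5)² + (-2.5−(-6.5))² = 225 + 169 + 16 = 410
|ZC|² = (6−3.5)² + (-8−9)² + (-2.5−2.5)² = 6.25 + 289 + 25 = 320.25
410 > 320.25, so C is closer.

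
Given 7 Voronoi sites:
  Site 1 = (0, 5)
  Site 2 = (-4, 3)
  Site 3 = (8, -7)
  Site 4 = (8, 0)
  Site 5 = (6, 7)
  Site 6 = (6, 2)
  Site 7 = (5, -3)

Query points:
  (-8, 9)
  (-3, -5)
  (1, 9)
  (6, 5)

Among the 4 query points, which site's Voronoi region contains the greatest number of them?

Site 2

(-8, 9) — d² to each: Site 1:80, Site 2:52, Site 3:512, Site 4:337, Site 5:200, Site 6:245, Site 7:313 → nearest is Site 2
(-3, -5) — d² to each: Site 1:109, Site 2:65, Site 3:125, Site 4:146, Site 5:225, Site 6:130, Site 7:68 → nearest is Site 2
(1, 9) — d² to each: Site 1:17, Site 2:61, Site 3:305, Site 4:130, Site 5:29, Site 6:74, Site 7:160 → nearest is Site 1
(6, 5) — d² to each: Site 1:36, Site 2:104, Site 3:148, Site 4:29, Site 5:4, Site 6:9, Site 7:65 → nearest is Site 5
Tally — Site 1:1, Site 2:2, Site 5:1. Site 2 captures the most (2).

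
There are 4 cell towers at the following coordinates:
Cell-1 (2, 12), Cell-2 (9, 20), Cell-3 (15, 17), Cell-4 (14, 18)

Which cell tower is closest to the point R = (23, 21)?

Squared Euclidean distances:
d²(R, Cell-1) = (23−2)² + (21−12)² = 441 + 81 = 522
d²(R, Cell-2) = (23−9)² + (21−20)² = 196 + 1 = 197
d²(R, Cell-3) = (23−15)² + (21−17)² = 64 + 16 = 80
d²(R, Cell-4) = (23−14)² + (21−18)² = 81 + 9 = 90
Cell-3 is nearest.

Cell-3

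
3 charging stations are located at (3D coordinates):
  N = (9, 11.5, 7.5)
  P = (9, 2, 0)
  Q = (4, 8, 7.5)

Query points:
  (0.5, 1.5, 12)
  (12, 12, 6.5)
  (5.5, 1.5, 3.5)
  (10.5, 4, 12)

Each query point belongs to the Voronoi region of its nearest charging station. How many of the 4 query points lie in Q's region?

2

(0.5, 1.5, 12) — d² to each: N:192.5, P:216.5, Q:74.75 → nearest is Q
(12, 12, 6.5) — d² to each: N:10.25, P:151.25, Q:81 → nearest is N
(5.5, 1.5, 3.5) — d² to each: N:128.25, P:24.75, Q:60.5 → nearest is P
(10.5, 4, 12) — d² to each: N:78.75, P:150.25, Q:78.5 → nearest is Q
2 of the 4 points have Q as nearest.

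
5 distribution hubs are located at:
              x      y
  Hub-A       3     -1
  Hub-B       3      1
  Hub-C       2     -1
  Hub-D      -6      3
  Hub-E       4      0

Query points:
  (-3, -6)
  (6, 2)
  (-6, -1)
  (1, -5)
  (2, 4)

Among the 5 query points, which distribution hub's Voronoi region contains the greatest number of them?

Hub-C

(-3, -6) — d² to each: Hub-A:61, Hub-B:85, Hub-C:50, Hub-D:90, Hub-E:85 → nearest is Hub-C
(6, 2) — d² to each: Hub-A:18, Hub-B:10, Hub-C:25, Hub-D:145, Hub-E:8 → nearest is Hub-E
(-6, -1) — d² to each: Hub-A:81, Hub-B:85, Hub-C:64, Hub-D:16, Hub-E:101 → nearest is Hub-D
(1, -5) — d² to each: Hub-A:20, Hub-B:40, Hub-C:17, Hub-D:113, Hub-E:34 → nearest is Hub-C
(2, 4) — d² to each: Hub-A:26, Hub-B:10, Hub-C:25, Hub-D:65, Hub-E:20 → nearest is Hub-B
Tally — Hub-B:1, Hub-C:2, Hub-D:1, Hub-E:1. Hub-C captures the most (2).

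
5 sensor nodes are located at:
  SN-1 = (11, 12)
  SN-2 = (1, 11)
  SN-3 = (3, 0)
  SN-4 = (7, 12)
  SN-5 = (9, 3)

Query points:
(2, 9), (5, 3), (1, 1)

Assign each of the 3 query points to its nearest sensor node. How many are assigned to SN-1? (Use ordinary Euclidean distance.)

0

(2, 9) — d² to each: SN-1:90, SN-2:5, SN-3:82, SN-4:34, SN-5:85 → nearest is SN-2
(5, 3) — d² to each: SN-1:117, SN-2:80, SN-3:13, SN-4:85, SN-5:16 → nearest is SN-3
(1, 1) — d² to each: SN-1:221, SN-2:100, SN-3:5, SN-4:157, SN-5:68 → nearest is SN-3
0 of the 3 points have SN-1 as nearest.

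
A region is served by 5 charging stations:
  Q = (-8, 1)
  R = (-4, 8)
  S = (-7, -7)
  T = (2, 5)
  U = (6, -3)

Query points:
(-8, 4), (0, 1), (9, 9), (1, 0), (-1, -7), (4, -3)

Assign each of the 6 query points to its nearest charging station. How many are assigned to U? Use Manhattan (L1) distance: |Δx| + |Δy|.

1

(-8, 4) — d to each: Q:3, R:8, S:12, T:11, U:21 → nearest is Q
(0, 1) — d to each: Q:8, R:11, S:15, T:6, U:10 → nearest is T
(9, 9) — d to each: Q:25, R:14, S:32, T:11, U:15 → nearest is T
(1, 0) — d to each: Q:10, R:13, S:15, T:6, U:8 → nearest is T
(-1, -7) — d to each: Q:15, R:18, S:6, T:15, U:11 → nearest is S
(4, -3) — d to each: Q:16, R:19, S:15, T:10, U:2 → nearest is U
1 of the 6 points has U as nearest.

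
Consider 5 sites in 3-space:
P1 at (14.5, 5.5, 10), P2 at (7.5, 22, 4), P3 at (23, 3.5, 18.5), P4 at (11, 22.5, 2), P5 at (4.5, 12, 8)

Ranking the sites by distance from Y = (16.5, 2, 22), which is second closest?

Compare squared distances (the ordering matches that of the actual distances):
|YP1|² = 4 + 12.25 + 144 = 160.25
|YP2|² = 81 + 400 + 324 = 805
|YP3|² = 42.25 + 2.25 + 12.25 = 56.75
|YP4|² = 30.25 + 420.25 + 400 = 850.5
|YP5|² = 144 + 100 + 196 = 440
Sorted ascending: P3, P1, P5, … — the second-nearest is P1.

P1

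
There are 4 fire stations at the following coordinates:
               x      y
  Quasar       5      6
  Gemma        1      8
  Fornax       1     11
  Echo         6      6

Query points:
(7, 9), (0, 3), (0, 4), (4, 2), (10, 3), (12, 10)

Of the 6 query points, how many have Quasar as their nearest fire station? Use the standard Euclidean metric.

(7, 9) — d² to each: Quasar:13, Gemma:37, Fornax:40, Echo:10 → nearest is Echo
(0, 3) — d² to each: Quasar:34, Gemma:26, Fornax:65, Echo:45 → nearest is Gemma
(0, 4) — d² to each: Quasar:29, Gemma:17, Fornax:50, Echo:40 → nearest is Gemma
(4, 2) — d² to each: Quasar:17, Gemma:45, Fornax:90, Echo:20 → nearest is Quasar
(10, 3) — d² to each: Quasar:34, Gemma:106, Fornax:145, Echo:25 → nearest is Echo
(12, 10) — d² to each: Quasar:65, Gemma:125, Fornax:122, Echo:52 → nearest is Echo
1 of the 6 points has Quasar as nearest.

1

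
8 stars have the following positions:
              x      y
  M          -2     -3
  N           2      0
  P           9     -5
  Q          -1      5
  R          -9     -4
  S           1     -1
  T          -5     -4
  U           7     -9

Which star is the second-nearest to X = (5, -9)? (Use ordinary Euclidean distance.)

Since √ is increasing, it suffices to compare squared distances:
|XM|² = (5−(-2))² + (-9−(-3))² = 49 + 36 = 85
|XN|² = (5−2)² + (-9−0)² = 9 + 81 = 90
|XP|² = (5−9)² + (-9−(-5))² = 16 + 16 = 32
|XQ|² = (5−(-1))² + (-9−5)² = 36 + 196 = 232
|XR|² = (5−(-9))² + (-9−(-4))² = 196 + 25 = 221
|XS|² = (5−1)² + (-9−(-1))² = 16 + 64 = 80
|XT|² = (5−(-5))² + (-9−(-4))² = 100 + 25 = 125
|XU|² = (5−7)² + (-9−(-9))² = 4 + 0 = 4
Sorted ascending: U, P, S, … — the second-nearest is P.

P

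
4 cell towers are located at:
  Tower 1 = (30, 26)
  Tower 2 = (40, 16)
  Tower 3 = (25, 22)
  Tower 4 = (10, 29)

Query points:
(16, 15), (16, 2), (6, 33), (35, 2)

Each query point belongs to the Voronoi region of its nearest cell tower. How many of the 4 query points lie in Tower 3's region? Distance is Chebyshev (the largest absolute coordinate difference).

(16, 15) — d to each: Tower 1:14, Tower 2:24, Tower 3:9, Tower 4:14 → nearest is Tower 3
(16, 2) — d to each: Tower 1:24, Tower 2:24, Tower 3:20, Tower 4:27 → nearest is Tower 3
(6, 33) — d to each: Tower 1:24, Tower 2:34, Tower 3:19, Tower 4:4 → nearest is Tower 4
(35, 2) — d to each: Tower 1:24, Tower 2:14, Tower 3:20, Tower 4:27 → nearest is Tower 2
2 of the 4 points have Tower 3 as nearest.

2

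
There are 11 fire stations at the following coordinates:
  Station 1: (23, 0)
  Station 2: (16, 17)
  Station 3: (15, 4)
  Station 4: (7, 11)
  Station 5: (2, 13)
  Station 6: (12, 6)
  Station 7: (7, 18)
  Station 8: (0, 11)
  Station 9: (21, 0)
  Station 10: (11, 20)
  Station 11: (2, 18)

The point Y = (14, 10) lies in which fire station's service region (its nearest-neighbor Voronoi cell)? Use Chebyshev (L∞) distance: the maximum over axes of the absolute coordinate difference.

d(Y, Station 1) = max(9, 10) = 10
d(Y, Station 2) = max(2, 7) = 7
d(Y, Station 3) = max(1, 6) = 6
d(Y, Station 4) = max(7, 1) = 7
d(Y, Station 5) = max(12, 3) = 12
d(Y, Station 6) = max(2, 4) = 4
d(Y, Station 7) = max(7, 8) = 8
d(Y, Station 8) = max(14, 1) = 14
d(Y, Station 9) = max(7, 10) = 10
d(Y, Station 10) = max(3, 10) = 10
d(Y, Station 11) = max(12, 8) = 12
The smallest is to Station 6, so Y lies in the Voronoi region of Station 6.

Station 6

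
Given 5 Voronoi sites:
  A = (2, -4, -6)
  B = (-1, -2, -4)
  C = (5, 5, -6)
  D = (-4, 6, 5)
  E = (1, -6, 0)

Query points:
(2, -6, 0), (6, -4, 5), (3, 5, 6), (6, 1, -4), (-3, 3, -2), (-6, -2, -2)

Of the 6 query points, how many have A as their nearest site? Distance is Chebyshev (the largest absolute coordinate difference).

(2, -6, 0) — d to each: A:6, B:4, C:11, D:12, E:1 → nearest is E
(6, -4, 5) — d to each: A:11, B:9, C:11, D:10, E:5 → nearest is E
(3, 5, 6) — d to each: A:12, B:10, C:12, D:7, E:11 → nearest is D
(6, 1, -4) — d to each: A:5, B:7, C:4, D:10, E:7 → nearest is C
(-3, 3, -2) — d to each: A:7, B:5, C:8, D:7, E:9 → nearest is B
(-6, -2, -2) — d to each: A:8, B:5, C:11, D:8, E:7 → nearest is B
0 of the 6 points have A as nearest.

0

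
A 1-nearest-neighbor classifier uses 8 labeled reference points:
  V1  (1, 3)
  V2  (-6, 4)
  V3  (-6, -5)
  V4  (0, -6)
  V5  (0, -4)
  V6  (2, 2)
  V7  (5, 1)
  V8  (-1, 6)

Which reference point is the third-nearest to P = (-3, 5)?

V1

Since √ is increasing, it suffices to compare squared distances:
|PV1|² = (-3−1)² + (5−3)² = 16 + 4 = 20
|PV2|² = (-3−(-6))² + (5−4)² = 9 + 1 = 10
|PV3|² = (-3−(-6))² + (5−(-5))² = 9 + 100 = 109
|PV4|² = (-3−0)² + (5−(-6))² = 9 + 121 = 130
|PV5|² = (-3−0)² + (5−(-4))² = 9 + 81 = 90
|PV6|² = (-3−2)² + (5−2)² = 25 + 9 = 34
|PV7|² = (-3−5)² + (5−1)² = 64 + 16 = 80
|PV8|² = (-3−(-1))² + (5−6)² = 4 + 1 = 5
Sorted ascending: V8, V2, V1, V6, … — the third-nearest is V1.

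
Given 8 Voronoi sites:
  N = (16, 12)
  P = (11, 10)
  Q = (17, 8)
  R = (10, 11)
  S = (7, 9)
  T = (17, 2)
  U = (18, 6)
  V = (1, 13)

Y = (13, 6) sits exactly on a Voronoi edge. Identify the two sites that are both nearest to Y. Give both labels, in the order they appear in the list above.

P and Q

Squared distances from Y to each site:
|YN|² = 9 + 36 = 45
|YP|² = 4 + 16 = 20
|YQ|² = 16 + 4 = 20
|YR|² = 9 + 25 = 34
|YS|² = 36 + 9 = 45
|YT|² = 16 + 16 = 32
|YU|² = 25 + 0 = 25
|YV|² = 144 + 49 = 193
Y is equidistant from P and Q (both at squared distance 20), and every other site is strictly farther — so Y lies on the P–Q Voronoi edge.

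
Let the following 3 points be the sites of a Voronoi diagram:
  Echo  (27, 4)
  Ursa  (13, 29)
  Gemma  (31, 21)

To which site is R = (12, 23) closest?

Ursa

Compare squared distances (the ordering matches that of the actual distances):
d²(R, Echo) = (12−27)² + (23−4)² = 225 + 361 = 586
d²(R, Ursa) = (12−13)² + (23−29)² = 1 + 36 = 37
d²(R, Gemma) = (12−31)² + (23−21)² = 361 + 4 = 365
Ursa is nearest.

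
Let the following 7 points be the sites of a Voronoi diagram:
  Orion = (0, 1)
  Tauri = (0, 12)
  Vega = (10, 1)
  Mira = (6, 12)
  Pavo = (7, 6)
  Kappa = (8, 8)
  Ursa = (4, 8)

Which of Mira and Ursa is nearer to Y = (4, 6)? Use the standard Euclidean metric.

Compare squared distances:
d²(Y, Mira) = (4−6)² + (6−12)² = 4 + 36 = 40
d²(Y, Ursa) = (4−4)² + (6−8)² = 0 + 4 = 4
40 > 4, so Ursa is closer.

Ursa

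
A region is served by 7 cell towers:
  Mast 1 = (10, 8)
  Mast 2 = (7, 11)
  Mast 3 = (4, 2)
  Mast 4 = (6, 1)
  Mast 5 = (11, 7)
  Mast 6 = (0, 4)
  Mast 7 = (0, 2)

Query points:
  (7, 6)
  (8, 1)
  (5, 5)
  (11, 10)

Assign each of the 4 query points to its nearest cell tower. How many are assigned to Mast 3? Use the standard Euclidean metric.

(7, 6) — d² to each: Mast 1:13, Mast 2:25, Mast 3:25, Mast 4:26, Mast 5:17, Mast 6:53, Mast 7:65 → nearest is Mast 1
(8, 1) — d² to each: Mast 1:53, Mast 2:101, Mast 3:17, Mast 4:4, Mast 5:45, Mast 6:73, Mast 7:65 → nearest is Mast 4
(5, 5) — d² to each: Mast 1:34, Mast 2:40, Mast 3:10, Mast 4:17, Mast 5:40, Mast 6:26, Mast 7:34 → nearest is Mast 3
(11, 10) — d² to each: Mast 1:5, Mast 2:17, Mast 3:113, Mast 4:106, Mast 5:9, Mast 6:157, Mast 7:185 → nearest is Mast 1
1 of the 4 points has Mast 3 as nearest.

1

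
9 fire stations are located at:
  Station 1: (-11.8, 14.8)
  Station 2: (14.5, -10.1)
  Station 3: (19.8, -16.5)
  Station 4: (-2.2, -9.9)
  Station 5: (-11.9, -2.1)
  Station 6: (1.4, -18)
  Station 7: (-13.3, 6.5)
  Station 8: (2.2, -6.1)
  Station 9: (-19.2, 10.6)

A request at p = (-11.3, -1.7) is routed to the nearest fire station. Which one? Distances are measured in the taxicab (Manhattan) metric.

d(p, Station 1) = 0.5 + 16.5 = 17
d(p, Station 2) = 25.8 + 8.4 = 34.2
d(p, Station 3) = 31.1 + 14.8 = 45.9
d(p, Station 4) = 9.1 + 8.2 = 17.3
d(p, Station 5) = 0.6 + 0.4 = 1
d(p, Station 6) = 12.7 + 16.3 = 29
d(p, Station 7) = 2 + 8.2 = 10.2
d(p, Station 8) = 13.5 + 4.4 = 17.9
d(p, Station 9) = 7.9 + 12.3 = 20.2
Minimum is at Station 5.

Station 5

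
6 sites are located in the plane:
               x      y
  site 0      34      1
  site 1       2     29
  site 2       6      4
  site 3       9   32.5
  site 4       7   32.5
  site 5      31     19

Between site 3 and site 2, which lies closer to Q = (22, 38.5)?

Compare squared distances:
d²(Q, site 3) = (22−9)² + (38.5−32.5)² = 169 + 36 = 205
d²(Q, site 2) = (22−6)² + (38.5−4)² = 256 + 1190.25 = 1446.25
205 < 1446.25, so site 3 is closer.

site 3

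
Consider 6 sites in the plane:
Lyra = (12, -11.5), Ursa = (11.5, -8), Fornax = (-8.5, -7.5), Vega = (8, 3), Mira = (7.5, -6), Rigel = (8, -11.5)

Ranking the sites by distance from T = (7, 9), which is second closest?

Mira

Squared Euclidean distances:
d²(T, Lyra) = (7−12)² + (9−(-11.5))² = 25 + 420.25 = 445.25
d²(T, Ursa) = (7−11.5)² + (9−(-8))² = 20.25 + 289 = 309.25
d²(T, Fornax) = (7−(-8.5))² + (9−(-7.5))² = 240.25 + 272.25 = 512.5
d²(T, Vega) = (7−8)² + (9−3)² = 1 + 36 = 37
d²(T, Mira) = (7−7.5)² + (9−(-6))² = 0.25 + 225 = 225.25
d²(T, Rigel) = (7−8)² + (9−(-11.5))² = 1 + 420.25 = 421.25
Sorted ascending: Vega, Mira, Ursa, … — the second-nearest is Mira.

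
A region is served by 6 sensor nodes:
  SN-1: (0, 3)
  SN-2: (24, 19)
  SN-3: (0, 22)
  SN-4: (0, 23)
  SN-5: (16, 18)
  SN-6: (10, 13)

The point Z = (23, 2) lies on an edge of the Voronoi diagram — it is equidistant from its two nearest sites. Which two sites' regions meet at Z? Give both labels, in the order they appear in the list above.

SN-2 and SN-6

Squared distances from Z to each site:
d²(Z, SN-1) = (23−0)² + (2−3)² = 529 + 1 = 530
d²(Z, SN-2) = (23−24)² + (2−19)² = 1 + 289 = 290
d²(Z, SN-3) = (23−0)² + (2−22)² = 529 + 400 = 929
d²(Z, SN-4) = (23−0)² + (2−23)² = 529 + 441 = 970
d²(Z, SN-5) = (23−16)² + (2−18)² = 49 + 256 = 305
d²(Z, SN-6) = (23−10)² + (2−13)² = 169 + 121 = 290
Z is equidistant from SN-2 and SN-6 (both at squared distance 290), and every other site is strictly farther — so Z lies on the SN-2–SN-6 Voronoi edge.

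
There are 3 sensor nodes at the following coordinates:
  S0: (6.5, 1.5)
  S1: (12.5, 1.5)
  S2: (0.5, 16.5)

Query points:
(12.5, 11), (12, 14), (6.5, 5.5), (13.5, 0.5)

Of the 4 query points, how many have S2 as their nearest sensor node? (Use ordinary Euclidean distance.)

(12.5, 11) — d² to each: S0:126.25, S1:90.25, S2:174.25 → nearest is S1
(12, 14) — d² to each: S0:186.5, S1:156.5, S2:138.5 → nearest is S2
(6.5, 5.5) — d² to each: S0:16, S1:52, S2:157 → nearest is S0
(13.5, 0.5) — d² to each: S0:50, S1:2, S2:425 → nearest is S1
1 of the 4 points has S2 as nearest.

1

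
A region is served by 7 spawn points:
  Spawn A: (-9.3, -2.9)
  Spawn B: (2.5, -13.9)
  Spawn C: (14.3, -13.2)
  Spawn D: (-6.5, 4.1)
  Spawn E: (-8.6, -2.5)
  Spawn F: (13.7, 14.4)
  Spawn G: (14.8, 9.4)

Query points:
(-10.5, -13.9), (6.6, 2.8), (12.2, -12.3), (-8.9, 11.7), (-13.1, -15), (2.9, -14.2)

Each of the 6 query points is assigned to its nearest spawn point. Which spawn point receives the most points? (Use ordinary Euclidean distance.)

Spawn A

(-10.5, -13.9) — d² to each: Spawn A:122.44, Spawn B:169, Spawn C:615.53, Spawn D:340, Spawn E:133.57, Spawn F:1386.53, Spawn G:1182.98 → nearest is Spawn A
(6.6, 2.8) — d² to each: Spawn A:285.3, Spawn B:295.7, Spawn C:315.29, Spawn D:173.3, Spawn E:259.13, Spawn F:184.97, Spawn G:110.8 → nearest is Spawn G
(12.2, -12.3) — d² to each: Spawn A:550.61, Spawn B:96.65, Spawn C:5.22, Spawn D:618.65, Spawn E:528.68, Spawn F:715.14, Spawn G:477.65 → nearest is Spawn C
(-8.9, 11.7) — d² to each: Spawn A:213.32, Spawn B:785.32, Spawn C:1158.25, Spawn D:63.52, Spawn E:201.73, Spawn F:518.05, Spawn G:566.98 → nearest is Spawn D
(-13.1, -15) — d² to each: Spawn A:160.85, Spawn B:244.57, Spawn C:754, Spawn D:408.37, Spawn E:176.5, Spawn F:1582.6, Spawn G:1373.77 → nearest is Spawn A
(2.9, -14.2) — d² to each: Spawn A:276.53, Spawn B:0.25, Spawn C:130.96, Spawn D:423.25, Spawn E:269.14, Spawn F:934.6, Spawn G:698.57 → nearest is Spawn B
Tally — Spawn A:2, Spawn B:1, Spawn C:1, Spawn D:1, Spawn G:1. Spawn A captures the most (2).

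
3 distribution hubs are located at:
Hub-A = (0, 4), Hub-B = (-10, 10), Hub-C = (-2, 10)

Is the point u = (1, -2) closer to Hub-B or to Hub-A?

Compare squared distances:
d²(u, Hub-B) = (1−(-10))² + (-2−10)² = 121 + 144 = 265
d²(u, Hub-A) = (1−0)² + (-2−4)² = 1 + 36 = 37
265 > 37, so Hub-A is closer.

Hub-A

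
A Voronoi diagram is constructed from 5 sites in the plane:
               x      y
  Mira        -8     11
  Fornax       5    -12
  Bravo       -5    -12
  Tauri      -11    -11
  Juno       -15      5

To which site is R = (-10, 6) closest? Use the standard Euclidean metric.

Compare squared distances (the ordering matches that of the actual distances):
d²(R, Mira) = 4 + 25 = 29
d²(R, Fornax) = 225 + 324 = 549
d²(R, Bravo) = 25 + 324 = 349
d²(R, Tauri) = 1 + 289 = 290
d²(R, Juno) = 25 + 1 = 26
Minimum is at Juno.

Juno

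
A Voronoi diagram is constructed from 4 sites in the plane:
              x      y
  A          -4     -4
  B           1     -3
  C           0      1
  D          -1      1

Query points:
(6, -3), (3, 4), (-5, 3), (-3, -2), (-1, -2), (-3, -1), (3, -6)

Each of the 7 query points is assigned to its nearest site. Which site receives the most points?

(6, -3) — d² to each: A:101, B:25, C:52, D:65 → nearest is B
(3, 4) — d² to each: A:113, B:53, C:18, D:25 → nearest is C
(-5, 3) — d² to each: A:50, B:72, C:29, D:20 → nearest is D
(-3, -2) — d² to each: A:5, B:17, C:18, D:13 → nearest is A
(-1, -2) — d² to each: A:13, B:5, C:10, D:9 → nearest is B
(-3, -1) — d² to each: A:10, B:20, C:13, D:8 → nearest is D
(3, -6) — d² to each: A:53, B:13, C:58, D:65 → nearest is B
Tally — A:1, B:3, C:1, D:2. B captures the most (3).

B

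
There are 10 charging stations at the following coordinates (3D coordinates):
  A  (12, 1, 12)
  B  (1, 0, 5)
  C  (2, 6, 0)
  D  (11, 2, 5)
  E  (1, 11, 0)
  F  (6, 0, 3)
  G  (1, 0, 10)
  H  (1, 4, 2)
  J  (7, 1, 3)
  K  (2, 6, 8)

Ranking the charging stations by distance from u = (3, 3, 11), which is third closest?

B

Compare squared distances (the ordering matches that of the actual distances):
|uA|² = 81 + 4 + 1 = 86
|uB|² = 4 + 9 + 36 = 49
|uC|² = 1 + 9 + 121 = 131
|uD|² = 64 + 1 + 36 = 101
|uE|² = 4 + 64 + 121 = 189
|uF|² = 9 + 9 + 64 = 82
|uG|² = 4 + 9 + 1 = 14
|uH|² = 4 + 1 + 81 = 86
|uJ|² = 16 + 4 + 64 = 84
|uK|² = 1 + 9 + 9 = 19
Sorted ascending: G, K, B, F, … — the third-nearest is B.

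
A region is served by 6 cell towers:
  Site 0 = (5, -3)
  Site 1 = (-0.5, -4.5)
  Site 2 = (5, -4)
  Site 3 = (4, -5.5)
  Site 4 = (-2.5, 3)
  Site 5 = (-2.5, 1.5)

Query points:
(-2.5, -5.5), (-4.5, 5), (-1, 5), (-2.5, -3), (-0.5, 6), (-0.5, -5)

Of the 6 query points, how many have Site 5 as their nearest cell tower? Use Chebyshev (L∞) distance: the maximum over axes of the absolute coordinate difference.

0

(-2.5, -5.5) — d to each: Site 0:7.5, Site 1:2, Site 2:7.5, Site 3:6.5, Site 4:8.5, Site 5:7 → nearest is Site 1
(-4.5, 5) — d to each: Site 0:9.5, Site 1:9.5, Site 2:9.5, Site 3:10.5, Site 4:2, Site 5:3.5 → nearest is Site 4
(-1, 5) — d to each: Site 0:8, Site 1:9.5, Site 2:9, Site 3:10.5, Site 4:2, Site 5:3.5 → nearest is Site 4
(-2.5, -3) — d to each: Site 0:7.5, Site 1:2, Site 2:7.5, Site 3:6.5, Site 4:6, Site 5:4.5 → nearest is Site 1
(-0.5, 6) — d to each: Site 0:9, Site 1:10.5, Site 2:10, Site 3:11.5, Site 4:3, Site 5:4.5 → nearest is Site 4
(-0.5, -5) — d to each: Site 0:5.5, Site 1:0.5, Site 2:5.5, Site 3:4.5, Site 4:8, Site 5:6.5 → nearest is Site 1
0 of the 6 points have Site 5 as nearest.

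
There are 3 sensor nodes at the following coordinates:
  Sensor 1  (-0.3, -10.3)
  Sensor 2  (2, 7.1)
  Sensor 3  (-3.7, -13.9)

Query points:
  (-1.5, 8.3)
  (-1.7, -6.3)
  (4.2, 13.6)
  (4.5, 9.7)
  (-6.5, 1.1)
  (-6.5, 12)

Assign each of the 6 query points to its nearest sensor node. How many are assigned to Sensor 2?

5

(-1.5, 8.3) — d² to each: Sensor 1:347.4, Sensor 2:13.69, Sensor 3:497.68 → nearest is Sensor 2
(-1.7, -6.3) — d² to each: Sensor 1:17.96, Sensor 2:193.25, Sensor 3:61.76 → nearest is Sensor 1
(4.2, 13.6) — d² to each: Sensor 1:591.46, Sensor 2:47.09, Sensor 3:818.66 → nearest is Sensor 2
(4.5, 9.7) — d² to each: Sensor 1:423.04, Sensor 2:13.01, Sensor 3:624.2 → nearest is Sensor 2
(-6.5, 1.1) — d² to each: Sensor 1:168.4, Sensor 2:108.25, Sensor 3:232.84 → nearest is Sensor 2
(-6.5, 12) — d² to each: Sensor 1:535.73, Sensor 2:96.26, Sensor 3:678.65 → nearest is Sensor 2
5 of the 6 points have Sensor 2 as nearest.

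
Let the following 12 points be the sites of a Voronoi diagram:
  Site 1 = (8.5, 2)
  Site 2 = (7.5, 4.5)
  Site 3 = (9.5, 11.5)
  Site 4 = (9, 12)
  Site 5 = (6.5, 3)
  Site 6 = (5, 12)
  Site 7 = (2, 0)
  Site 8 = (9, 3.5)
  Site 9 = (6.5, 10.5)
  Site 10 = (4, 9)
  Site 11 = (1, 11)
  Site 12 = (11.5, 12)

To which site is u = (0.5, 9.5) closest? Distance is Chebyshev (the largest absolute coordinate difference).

Site 11

d(u, Site 1) = max(8, 7.5) = 8
d(u, Site 2) = max(7, 5) = 7
d(u, Site 3) = max(9, 2) = 9
d(u, Site 4) = max(8.5, 2.5) = 8.5
d(u, Site 5) = max(6, 6.5) = 6.5
d(u, Site 6) = max(4.5, 2.5) = 4.5
d(u, Site 7) = max(1.5, 9.5) = 9.5
d(u, Site 8) = max(8.5, 6) = 8.5
d(u, Site 9) = max(6, 1) = 6
d(u, Site 10) = max(3.5, 0.5) = 3.5
d(u, Site 11) = max(0.5, 1.5) = 1.5
d(u, Site 12) = max(11, 2.5) = 11
The smallest is to Site 11, so u lies in the Voronoi region of Site 11.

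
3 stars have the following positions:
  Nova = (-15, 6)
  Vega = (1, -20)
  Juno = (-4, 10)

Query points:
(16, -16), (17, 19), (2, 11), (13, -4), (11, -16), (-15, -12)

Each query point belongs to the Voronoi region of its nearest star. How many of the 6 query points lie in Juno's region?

(16, -16) — d² to each: Nova:1445, Vega:241, Juno:1076 → nearest is Vega
(17, 19) — d² to each: Nova:1193, Vega:1777, Juno:522 → nearest is Juno
(2, 11) — d² to each: Nova:314, Vega:962, Juno:37 → nearest is Juno
(13, -4) — d² to each: Nova:884, Vega:400, Juno:485 → nearest is Vega
(11, -16) — d² to each: Nova:1160, Vega:116, Juno:901 → nearest is Vega
(-15, -12) — d² to each: Nova:324, Vega:320, Juno:605 → nearest is Vega
2 of the 6 points have Juno as nearest.

2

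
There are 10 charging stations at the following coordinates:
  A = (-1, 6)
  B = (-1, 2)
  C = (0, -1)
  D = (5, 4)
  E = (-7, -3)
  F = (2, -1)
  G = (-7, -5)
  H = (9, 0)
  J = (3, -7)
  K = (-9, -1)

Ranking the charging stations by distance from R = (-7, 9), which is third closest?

K

Since √ is increasing, it suffices to compare squared distances:
|RA|² = (-7−(-1))² + (9−6)² = 36 + 9 = 45
|RB|² = (-7−(-1))² + (9−2)² = 36 + 49 = 85
|RC|² = (-7−0)² + (9−(-1))² = 49 + 100 = 149
|RD|² = (-7−5)² + (9−4)² = 144 + 25 = 169
|RE|² = (-7−(-7))² + (9−(-3))² = 0 + 144 = 144
|RF|² = (-7−2)² + (9−(-1))² = 81 + 100 = 181
|RG|² = (-7−(-7))² + (9−(-5))² = 0 + 196 = 196
|RH|² = (-7−9)² + (9−0)² = 256 + 81 = 337
|RJ|² = (-7−3)² + (9−(-7))² = 100 + 256 = 356
|RK|² = (-7−(-9))² + (9−(-1))² = 4 + 100 = 104
Sorted ascending: A, B, K, E, … — the third-nearest is K.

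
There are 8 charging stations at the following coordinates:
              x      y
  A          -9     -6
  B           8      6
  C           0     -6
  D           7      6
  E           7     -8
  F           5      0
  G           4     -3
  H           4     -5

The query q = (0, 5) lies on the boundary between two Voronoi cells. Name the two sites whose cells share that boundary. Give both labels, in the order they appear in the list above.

Squared distances from q to each site:
|qA|² = (0−(-9))² + (5−(-6))² = 81 + 121 = 202
|qB|² = (0−8)² + (5−6)² = 64 + 1 = 65
|qC|² = (0−0)² + (5−(-6))² = 0 + 121 = 121
|qD|² = (0−7)² + (5−6)² = 49 + 1 = 50
|qE|² = (0−7)² + (5−(-8))² = 49 + 169 = 218
|qF|² = (0−5)² + (5−0)² = 25 + 25 = 50
|qG|² = (0−4)² + (5−(-3))² = 16 + 64 = 80
|qH|² = (0−4)² + (5−(-5))² = 16 + 100 = 116
q is equidistant from D and F (both at squared distance 50), and every other site is strictly farther — so q lies on the D–F Voronoi edge.

D and F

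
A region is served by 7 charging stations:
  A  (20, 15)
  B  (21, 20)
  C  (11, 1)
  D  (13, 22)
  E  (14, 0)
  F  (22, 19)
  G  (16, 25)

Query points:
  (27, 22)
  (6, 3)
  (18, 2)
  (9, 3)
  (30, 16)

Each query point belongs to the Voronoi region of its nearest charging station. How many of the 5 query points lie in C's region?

2

(27, 22) — d² to each: A:98, B:40, C:697, D:196, E:653, F:34, G:130 → nearest is F
(6, 3) — d² to each: A:340, B:514, C:29, D:410, E:73, F:512, G:584 → nearest is C
(18, 2) — d² to each: A:173, B:333, C:50, D:425, E:20, F:305, G:533 → nearest is E
(9, 3) — d² to each: A:265, B:433, C:8, D:377, E:34, F:425, G:533 → nearest is C
(30, 16) — d² to each: A:101, B:97, C:586, D:325, E:512, F:73, G:277 → nearest is F
2 of the 5 points have C as nearest.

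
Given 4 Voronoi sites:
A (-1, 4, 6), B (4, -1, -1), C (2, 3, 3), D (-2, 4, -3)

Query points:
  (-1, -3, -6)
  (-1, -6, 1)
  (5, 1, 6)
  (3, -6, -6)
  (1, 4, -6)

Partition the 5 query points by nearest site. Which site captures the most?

(-1, -3, -6) — d² to each: A:193, B:54, C:126, D:59 → nearest is B
(-1, -6, 1) — d² to each: A:125, B:54, C:94, D:117 → nearest is B
(5, 1, 6) — d² to each: A:45, B:54, C:22, D:139 → nearest is C
(3, -6, -6) — d² to each: A:260, B:51, C:163, D:134 → nearest is B
(1, 4, -6) — d² to each: A:148, B:59, C:83, D:18 → nearest is D
Tally — B:3, C:1, D:1. B captures the most (3).

B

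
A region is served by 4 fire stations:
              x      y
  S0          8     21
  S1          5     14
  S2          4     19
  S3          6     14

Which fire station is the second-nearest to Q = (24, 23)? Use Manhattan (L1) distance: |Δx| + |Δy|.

S2

d(Q,S0) = |24−8| + |23−21| = 16 + 2 = 18
d(Q,S1) = |24−5| + |23−14| = 19 + 9 = 28
d(Q,S2) = |24−4| + |23−19| = 20 + 4 = 24
d(Q,S3) = |24−6| + |23−14| = 18 + 9 = 27
Sorted ascending: S0, S2, S3, … — the second-nearest is S2.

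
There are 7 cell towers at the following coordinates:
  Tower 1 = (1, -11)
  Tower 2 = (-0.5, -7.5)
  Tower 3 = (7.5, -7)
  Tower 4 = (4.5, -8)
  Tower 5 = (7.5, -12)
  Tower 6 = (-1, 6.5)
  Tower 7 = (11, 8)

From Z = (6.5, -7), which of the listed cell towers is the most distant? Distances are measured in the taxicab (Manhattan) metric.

d(Z, Tower 1) = |6.5−1| + |-7−(-11)| = 5.5 + 4 = 9.5
d(Z, Tower 2) = |6.5−(-0.5)| + |-7−(-7.5)| = 7 + 0.5 = 7.5
d(Z, Tower 3) = |6.5−7.5| + |-7−(-7)| = 1 + 0 = 1
d(Z, Tower 4) = |6.5−4.5| + |-7−(-8)| = 2 + 1 = 3
d(Z, Tower 5) = |6.5−7.5| + |-7−(-12)| = 1 + 5 = 6
d(Z, Tower 6) = |6.5−(-1)| + |-7−6.5| = 7.5 + 13.5 = 21
d(Z, Tower 7) = |6.5−11| + |-7−8| = 4.5 + 15 = 19.5
The largest is to Tower 6.

Tower 6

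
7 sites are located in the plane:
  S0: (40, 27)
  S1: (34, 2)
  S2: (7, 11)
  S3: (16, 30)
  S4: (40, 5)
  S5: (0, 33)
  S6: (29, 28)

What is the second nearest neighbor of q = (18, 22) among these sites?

S6

Compare squared distances (the ordering matches that of the actual distances):
|qS0|² = (18−40)² + (22−27)² = 484 + 25 = 509
|qS1|² = (18−34)² + (22−2)² = 256 + 400 = 656
|qS2|² = (18−7)² + (22−11)² = 121 + 121 = 242
|qS3|² = (18−16)² + (22−30)² = 4 + 64 = 68
|qS4|² = (18−40)² + (22−5)² = 484 + 289 = 773
|qS5|² = (18−0)² + (22−33)² = 324 + 121 = 445
|qS6|² = (18−29)² + (22−28)² = 121 + 36 = 157
Sorted ascending: S3, S6, S2, … — the second-nearest is S6.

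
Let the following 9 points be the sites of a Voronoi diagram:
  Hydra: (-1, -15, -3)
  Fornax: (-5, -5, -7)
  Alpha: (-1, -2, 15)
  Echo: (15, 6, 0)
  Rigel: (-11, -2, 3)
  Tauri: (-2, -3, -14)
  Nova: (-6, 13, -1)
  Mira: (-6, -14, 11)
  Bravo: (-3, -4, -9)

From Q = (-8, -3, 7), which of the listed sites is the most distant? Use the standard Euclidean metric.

Echo

Squared Euclidean distances:
d²(Q, Hydra) = (-8−(-1))² + (-3−(-15))² + (7−(-3))² = 49 + 144 + 100 = 293
d²(Q, Fornax) = (-8−(-5))² + (-3−(-5))² + (7−(-7))² = 9 + 4 + 196 = 209
d²(Q, Alpha) = (-8−(-1))² + (-3−(-2))² + (7−15)² = 49 + 1 + 64 = 114
d²(Q, Echo) = (-8−15)² + (-3−6)² + (7−0)² = 529 + 81 + 49 = 659
d²(Q, Rigel) = (-8−(-11))² + (-3−(-2))² + (7−3)² = 9 + 1 + 16 = 26
d²(Q, Tauri) = (-8−(-2))² + (-3−(-3))² + (7−(-14))² = 36 + 0 + 441 = 477
d²(Q, Nova) = (-8−(-6))² + (-3−13)² + (7−(-1))² = 4 + 256 + 64 = 324
d²(Q, Mira) = (-8−(-6))² + (-3−(-14))² + (7−11)² = 4 + 121 + 16 = 141
d²(Q, Bravo) = (-8−(-3))² + (-3−(-4))² + (7−(-9))² = 25 + 1 + 256 = 282
The largest is to Echo.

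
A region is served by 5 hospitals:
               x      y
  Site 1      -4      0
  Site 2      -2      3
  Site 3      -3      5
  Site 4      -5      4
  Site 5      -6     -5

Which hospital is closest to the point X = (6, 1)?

Site 2

Compare squared distances (the ordering matches that of the actual distances):
d²(X, Site 1) = (6−(-4))² + (1−0)² = 100 + 1 = 101
d²(X, Site 2) = (6−(-2))² + (1−3)² = 64 + 4 = 68
d²(X, Site 3) = (6−(-3))² + (1−5)² = 81 + 16 = 97
d²(X, Site 4) = (6−(-5))² + (1−4)² = 121 + 9 = 130
d²(X, Site 5) = (6−(-6))² + (1−(-5))² = 144 + 36 = 180
The smallest is to Site 2, so X lies in the Voronoi region of Site 2.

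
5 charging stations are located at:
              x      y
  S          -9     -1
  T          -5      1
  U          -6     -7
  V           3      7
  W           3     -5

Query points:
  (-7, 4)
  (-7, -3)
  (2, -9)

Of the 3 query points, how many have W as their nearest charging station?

(-7, 4) — d² to each: S:29, T:13, U:122, V:109, W:181 → nearest is T
(-7, -3) — d² to each: S:8, T:20, U:17, V:200, W:104 → nearest is S
(2, -9) — d² to each: S:185, T:149, U:68, V:257, W:17 → nearest is W
1 of the 3 points has W as nearest.

1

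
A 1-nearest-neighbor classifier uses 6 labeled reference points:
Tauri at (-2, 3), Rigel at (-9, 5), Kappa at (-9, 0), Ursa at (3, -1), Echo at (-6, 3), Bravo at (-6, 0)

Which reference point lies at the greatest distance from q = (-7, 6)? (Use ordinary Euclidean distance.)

Ursa

Squared Euclidean distances:
d²(q, Tauri) = (-7−(-2))² + (6−3)² = 25 + 9 = 34
d²(q, Rigel) = (-7−(-9))² + (6−5)² = 4 + 1 = 5
d²(q, Kappa) = (-7−(-9))² + (6−0)² = 4 + 36 = 40
d²(q, Ursa) = (-7−3)² + (6−(-1))² = 100 + 49 = 149
d²(q, Echo) = (-7−(-6))² + (6−3)² = 1 + 9 = 10
d²(q, Bravo) = (-7−(-6))² + (6−0)² = 1 + 36 = 37
The largest is to Ursa.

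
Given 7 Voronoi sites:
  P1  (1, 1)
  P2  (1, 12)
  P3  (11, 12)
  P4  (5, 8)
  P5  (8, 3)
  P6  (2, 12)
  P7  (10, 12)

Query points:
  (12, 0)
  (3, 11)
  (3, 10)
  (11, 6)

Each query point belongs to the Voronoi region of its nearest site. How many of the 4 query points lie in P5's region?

(12, 0) — d² to each: P1:122, P2:265, P3:145, P4:113, P5:25, P6:244, P7:148 → nearest is P5
(3, 11) — d² to each: P1:104, P2:5, P3:65, P4:13, P5:89, P6:2, P7:50 → nearest is P6
(3, 10) — d² to each: P1:85, P2:8, P3:68, P4:8, P5:74, P6:5, P7:53 → nearest is P6
(11, 6) — d² to each: P1:125, P2:136, P3:36, P4:40, P5:18, P6:117, P7:37 → nearest is P5
2 of the 4 points have P5 as nearest.

2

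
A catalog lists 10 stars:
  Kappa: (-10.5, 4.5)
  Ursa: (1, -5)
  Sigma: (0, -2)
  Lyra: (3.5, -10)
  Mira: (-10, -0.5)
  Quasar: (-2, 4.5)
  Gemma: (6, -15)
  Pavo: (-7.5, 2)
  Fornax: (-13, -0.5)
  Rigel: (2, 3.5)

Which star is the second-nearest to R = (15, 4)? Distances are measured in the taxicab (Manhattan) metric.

Quasar

d(R, Kappa) = 25.5 + 0.5 = 26
d(R, Ursa) = 14 + 9 = 23
d(R, Sigma) = 15 + 6 = 21
d(R, Lyra) = 11.5 + 14 = 25.5
d(R, Mira) = 25 + 4.5 = 29.5
d(R, Quasar) = 17 + 0.5 = 17.5
d(R, Gemma) = 9 + 19 = 28
d(R, Pavo) = 22.5 + 2 = 24.5
d(R, Fornax) = 28 + 4.5 = 32.5
d(R, Rigel) = 13 + 0.5 = 13.5
Sorted ascending: Rigel, Quasar, Sigma, … — the second-nearest is Quasar.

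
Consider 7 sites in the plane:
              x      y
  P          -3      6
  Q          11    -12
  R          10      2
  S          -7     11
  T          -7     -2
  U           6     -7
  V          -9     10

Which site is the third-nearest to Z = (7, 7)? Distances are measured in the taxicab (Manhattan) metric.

d(Z,P) = |7−(-3)| + |7−6| = 10 + 1 = 11
d(Z,Q) = |7−11| + |7−(-12)| = 4 + 19 = 23
d(Z,R) = |7−10| + |7−2| = 3 + 5 = 8
d(Z,S) = |7−(-7)| + |7−11| = 14 + 4 = 18
d(Z,T) = |7−(-7)| + |7−(-2)| = 14 + 9 = 23
d(Z,U) = |7−6| + |7−(-7)| = 1 + 14 = 15
d(Z,V) = |7−(-9)| + |7−10| = 16 + 3 = 19
Sorted ascending: R, P, U, S, … — the third-nearest is U.

U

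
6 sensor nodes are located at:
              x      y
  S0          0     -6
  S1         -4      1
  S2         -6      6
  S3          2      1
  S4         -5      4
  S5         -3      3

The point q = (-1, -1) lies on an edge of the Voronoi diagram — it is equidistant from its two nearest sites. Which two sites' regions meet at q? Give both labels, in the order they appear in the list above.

Squared distances from q to each site:
|qS0|² = 1 + 25 = 26
|qS1|² = 9 + 4 = 13
|qS2|² = 25 + 49 = 74
|qS3|² = 9 + 4 = 13
|qS4|² = 16 + 25 = 41
|qS5|² = 4 + 16 = 20
q is equidistant from S1 and S3 (both at squared distance 13), and every other site is strictly farther — so q lies on the S1–S3 Voronoi edge.

S1 and S3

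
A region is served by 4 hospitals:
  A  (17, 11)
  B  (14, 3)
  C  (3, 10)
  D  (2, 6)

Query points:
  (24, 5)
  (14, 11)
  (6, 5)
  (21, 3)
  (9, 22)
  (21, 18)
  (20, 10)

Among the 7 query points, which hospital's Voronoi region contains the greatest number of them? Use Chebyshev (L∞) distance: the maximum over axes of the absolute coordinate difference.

A

(24, 5) — d to each: A:7, B:10, C:21, D:22 → nearest is A
(14, 11) — d to each: A:3, B:8, C:11, D:12 → nearest is A
(6, 5) — d to each: A:11, B:8, C:5, D:4 → nearest is D
(21, 3) — d to each: A:8, B:7, C:18, D:19 → nearest is B
(9, 22) — d to each: A:11, B:19, C:12, D:16 → nearest is A
(21, 18) — d to each: A:7, B:15, C:18, D:19 → nearest is A
(20, 10) — d to each: A:3, B:7, C:17, D:18 → nearest is A
Tally — A:5, B:1, D:1. A captures the most (5).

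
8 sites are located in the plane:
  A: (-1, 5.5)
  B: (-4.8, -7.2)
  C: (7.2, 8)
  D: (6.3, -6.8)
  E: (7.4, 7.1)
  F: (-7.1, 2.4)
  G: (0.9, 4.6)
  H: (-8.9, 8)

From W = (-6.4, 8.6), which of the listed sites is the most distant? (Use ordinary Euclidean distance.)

D

Since √ is increasing, it suffices to compare squared distances:
|WA|² = 29.16 + 9.61 = 38.77
|WB|² = 2.56 + 249.64 = 252.2
|WC|² = 184.96 + 0.36 = 185.32
|WD|² = 161.29 + 237.16 = 398.45
|WE|² = 190.44 + 2.25 = 192.69
|WF|² = 0.49 + 38.44 = 38.93
|WG|² = 53.29 + 16 = 69.29
|WH|² = 6.25 + 0.36 = 6.61
The largest is to D.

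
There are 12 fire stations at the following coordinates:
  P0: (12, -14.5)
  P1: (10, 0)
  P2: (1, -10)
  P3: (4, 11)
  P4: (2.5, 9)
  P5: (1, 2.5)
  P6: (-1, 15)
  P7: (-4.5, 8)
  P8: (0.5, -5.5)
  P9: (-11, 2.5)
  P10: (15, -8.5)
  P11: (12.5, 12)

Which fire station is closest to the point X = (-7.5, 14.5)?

Compare squared distances (the ordering matches that of the actual distances):
|XP0|² = (-7.5−12)² + (14.5−(-14.5))² = 380.25 + 841 = 1221.25
|XP1|² = (-7.5−10)² + (14.5−0)² = 306.25 + 210.25 = 516.5
|XP2|² = (-7.5−1)² + (14.5−(-10))² = 72.25 + 600.25 = 672.5
|XP3|² = (-7.5−4)² + (14.5−11)² = 132.25 + 12.25 = 144.5
|XP4|² = (-7.5−2.5)² + (14.5−9)² = 100 + 30.25 = 130.25
|XP5|² = (-7.5−1)² + (14.5−2.5)² = 72.25 + 144 = 216.25
|XP6|² = (-7.5−(-1))² + (14.5−15)² = 42.25 + 0.25 = 42.5
|XP7|² = (-7.5−(-4.5))² + (14.5−8)² = 9 + 42.25 = 51.25
|XP8|² = (-7.5−0.5)² + (14.5−(-5.5))² = 64 + 400 = 464
|XP9|² = (-7.5−(-11))² + (14.5−2.5)² = 12.25 + 144 = 156.25
d²(X, P10) = (-7.5−15)² + (14.5−(-8.5))² = 506.25 + 529 = 1035.25
d²(X, P11) = (-7.5−12.5)² + (14.5−12)² = 400 + 6.25 = 406.25
P6 is nearest.

P6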